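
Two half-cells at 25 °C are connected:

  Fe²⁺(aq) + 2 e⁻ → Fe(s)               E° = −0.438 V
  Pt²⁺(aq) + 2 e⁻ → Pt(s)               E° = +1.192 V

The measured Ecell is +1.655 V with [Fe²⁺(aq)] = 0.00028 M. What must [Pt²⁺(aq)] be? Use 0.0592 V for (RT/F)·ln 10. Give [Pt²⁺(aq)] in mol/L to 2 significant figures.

Pt²⁺/Pt is the cathode (higher E°); E°cell = +1.192 − (−0.438) = +1.630 V with n = 2.
From the Nernst equation, log Q = n(E° − E)/0.0592 = 2·(+1.630 − (+1.655))/0.0592 = −0.845.
The balanced reaction is Pt²⁺(aq) + Fe(s) → Pt(s) + Fe²⁺(aq), so Q = [Fe²⁺(aq)] / [Pt²⁺(aq)].
Solving for the unknown gives log [Pt²⁺(aq)] = −2.708, so [Pt²⁺(aq)] ≈ 0.0020 M.

0.0020 M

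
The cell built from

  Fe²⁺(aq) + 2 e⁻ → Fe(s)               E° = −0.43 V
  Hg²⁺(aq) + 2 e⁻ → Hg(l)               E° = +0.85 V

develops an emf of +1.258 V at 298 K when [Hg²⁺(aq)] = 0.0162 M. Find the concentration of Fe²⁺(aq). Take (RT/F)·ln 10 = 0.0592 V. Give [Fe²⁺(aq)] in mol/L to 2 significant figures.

0.090 M

Hg²⁺/Hg is the cathode (higher E°); E°cell = +0.85 − (−0.43) = +1.28 V with n = 2.
Rearranging E = E° − (0.0592/n)·log Q gives log Q = 2(+1.28 − (+1.258))/0.0592 = 0.743.
Balancing electrons gives Hg²⁺(aq) + Fe(s) → Hg(l) + Fe²⁺(aq); thus Q = [Fe²⁺(aq)] / [Hg²⁺(aq)].
Isolating [Fe²⁺(aq)] in Q = 10^{0.743} yields log [Fe²⁺(aq)] = −1.047, i.e. 0.090 M.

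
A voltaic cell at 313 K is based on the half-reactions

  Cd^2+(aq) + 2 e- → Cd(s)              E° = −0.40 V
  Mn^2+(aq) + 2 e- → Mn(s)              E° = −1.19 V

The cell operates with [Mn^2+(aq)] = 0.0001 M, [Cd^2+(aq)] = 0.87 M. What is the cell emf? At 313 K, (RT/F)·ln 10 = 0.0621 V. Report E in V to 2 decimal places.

Since E°(Cd²⁺/Cd) > E°(Mn²⁺/Mn), Cd²⁺/Cd serves as the cathode.
The standard potential is −0.40 − (−1.19) = +0.79 V and the balanced reaction transfers n = 2 electrons.
Balancing gives Cd^2+(aq) + Mn(s) → Cd(s) + Mn^2+(aq); hence Q = [Mn^2+(aq)] / [Cd^2+(aq)] = 0.000115 (log Q = −3.940).
E = E° − (0.0621/n)·log Q = +0.79 − (0.0621/2)(−3.940) = +0.91 V.

+0.91 V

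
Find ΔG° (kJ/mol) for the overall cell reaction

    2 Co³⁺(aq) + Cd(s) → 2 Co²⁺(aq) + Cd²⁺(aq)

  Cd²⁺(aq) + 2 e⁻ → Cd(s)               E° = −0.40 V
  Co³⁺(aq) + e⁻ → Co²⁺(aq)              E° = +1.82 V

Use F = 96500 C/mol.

−428 kJ/mol

In the reaction as written Co³⁺(aq) is reduced, so the Co³⁺/Co²⁺ couple is the cathode and Cd²⁺/Cd is the anode.
E°cell = +1.82 − (−0.40) = +2.22 V; balancing electrons gives n = 2.
ΔG° = −nFE°cell = −(2)(96500)(+2.22) J/mol = −428 kJ/mol.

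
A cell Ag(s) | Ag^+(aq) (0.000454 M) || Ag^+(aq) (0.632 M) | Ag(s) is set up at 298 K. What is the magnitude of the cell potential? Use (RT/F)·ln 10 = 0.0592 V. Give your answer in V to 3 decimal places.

For a concentration cell E°cell = 0, since both electrodes use the same couple.
The compartment with the higher Ag^+(aq) concentration (0.632 M) acts as the cathode; ions are reduced there and produced at the dilute (0.000454 M) anode.
With n = 1, Ecell = −(0.0592/1)·log([dilute]/[conc]) = −(0.0592/1)·log(0.000454/0.632) = +0.186 V.

0.186 V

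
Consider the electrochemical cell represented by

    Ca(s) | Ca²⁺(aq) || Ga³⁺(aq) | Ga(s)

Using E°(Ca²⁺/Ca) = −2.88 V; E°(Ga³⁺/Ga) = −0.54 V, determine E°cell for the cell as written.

+2.34 V

By convention the left-hand electrode in cell notation is the anode (oxidation) and the right-hand electrode is the cathode (reduction).
E°cell = E°(right) − E°(left) = −0.54 − (−2.88) = +2.34 V.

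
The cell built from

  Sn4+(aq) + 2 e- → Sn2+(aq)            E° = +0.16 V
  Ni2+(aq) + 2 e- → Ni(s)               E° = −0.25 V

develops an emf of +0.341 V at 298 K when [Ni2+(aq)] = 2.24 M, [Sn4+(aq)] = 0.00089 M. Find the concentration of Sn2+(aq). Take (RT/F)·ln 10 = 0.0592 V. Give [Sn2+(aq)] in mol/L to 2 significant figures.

0.085 M

Sn⁴⁺/Sn²⁺ is the cathode (higher E°); E°cell = +0.16 − (−0.25) = +0.41 V with n = 2.
Rearranging E = E° − (0.0592/n)·log Q gives log Q = 2(+0.41 − (+0.341))/0.0592 = 2.331.
The balanced reaction is Sn4+(aq) + Ni(s) → Sn2+(aq) + Ni2+(aq), so Q = ([Sn2+(aq)]·[Ni2+(aq)]) / [Sn4+(aq)].
Substituting the known concentrations and solving, log [Sn2+(aq)] = −1.070 and [Sn2+(aq)] = 0.085 M.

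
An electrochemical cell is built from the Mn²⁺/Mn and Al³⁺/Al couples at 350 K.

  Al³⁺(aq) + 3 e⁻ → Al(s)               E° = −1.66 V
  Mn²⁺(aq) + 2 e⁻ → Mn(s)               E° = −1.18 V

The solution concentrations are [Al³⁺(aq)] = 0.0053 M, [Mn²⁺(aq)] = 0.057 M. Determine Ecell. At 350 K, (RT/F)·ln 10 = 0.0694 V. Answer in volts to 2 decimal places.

Since E°(Mn²⁺/Mn) > E°(Al³⁺/Al), Mn²⁺/Mn serves as the cathode.
The standard potential is −1.18 − (−1.66) = +0.48 V and the balanced reaction transfers n = 6 electrons.
The balanced reaction is 3 Mn²⁺(aq) + 2 Al(s) → 3 Mn(s) + 2 Al³⁺(aq), so Q = [Al³⁺(aq)]^2 / [Mn²⁺(aq)]^3 = 0.152 and log Q = −0.819.
Applying E = E° − (RT ln10/nF)·log Q gives +0.48 − (0.0694/6)(−0.819) = +0.49 V.

+0.49 V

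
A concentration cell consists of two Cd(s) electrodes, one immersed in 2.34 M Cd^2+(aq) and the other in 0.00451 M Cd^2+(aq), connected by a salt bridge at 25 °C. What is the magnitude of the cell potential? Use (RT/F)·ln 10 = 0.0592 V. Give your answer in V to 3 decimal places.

For a concentration cell E°cell = 0, since both electrodes use the same couple.
The compartment with the higher Cd^2+(aq) concentration (2.34 M) acts as the cathode; ions are reduced there and produced at the dilute (0.00451 M) anode.
With n = 2, Ecell = −(0.0592/2)·log([dilute]/[conc]) = −(0.0592/2)·log(0.00451/2.34) = +0.080 V.

0.080 V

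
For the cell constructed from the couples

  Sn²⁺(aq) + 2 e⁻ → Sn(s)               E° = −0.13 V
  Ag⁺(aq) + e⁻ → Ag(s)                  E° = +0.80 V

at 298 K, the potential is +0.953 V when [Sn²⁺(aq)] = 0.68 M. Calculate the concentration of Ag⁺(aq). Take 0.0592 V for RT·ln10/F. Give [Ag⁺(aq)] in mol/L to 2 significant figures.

The Ag⁺/Ag couple has the larger reduction potential, so it is the cathode: E°cell = +0.80 − (−0.13) = +0.93 V and n = 2.
Since E = E° − (0.0592/n)·log Q, log Q = n(E° − E)/0.0592 = −0.777.
The balanced reaction is 2 Ag⁺(aq) + Sn(s) → 2 Ag(s) + Sn²⁺(aq), so Q = [Sn²⁺(aq)] / [Ag⁺(aq)]^2.
Isolating [Ag⁺(aq)] in Q = 10^{−0.777} yields log [Ag⁺(aq)] = 0.305, i.e. 2.0 M.

2.0 M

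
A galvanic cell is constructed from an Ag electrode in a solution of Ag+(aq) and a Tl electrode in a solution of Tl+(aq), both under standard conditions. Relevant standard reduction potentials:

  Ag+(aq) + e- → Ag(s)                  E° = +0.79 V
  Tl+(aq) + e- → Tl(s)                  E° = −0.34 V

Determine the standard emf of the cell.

+1.13 V

The Ag⁺/Ag couple has the higher E°, so Ag ion is reduced (cathode) and Tl is oxidized (anode).
E°cell = E°(cathode) − E°(anode) = +0.79 − (−0.34) = +1.13 V.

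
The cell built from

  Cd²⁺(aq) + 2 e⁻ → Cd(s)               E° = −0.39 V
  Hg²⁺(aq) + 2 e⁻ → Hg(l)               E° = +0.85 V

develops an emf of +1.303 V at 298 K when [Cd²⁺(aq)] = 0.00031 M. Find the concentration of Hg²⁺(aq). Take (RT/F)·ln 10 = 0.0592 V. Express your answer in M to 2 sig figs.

0.042 M

The Hg²⁺/Hg couple has the larger reduction potential, so it is the cathode: E°cell = +0.85 − (−0.39) = +1.24 V and n = 2.
Rearranging E = E° − (0.0592/n)·log Q gives log Q = 2(+1.24 − (+1.303))/0.0592 = −2.128.
The balanced reaction is Hg²⁺(aq) + Cd(s) → Hg(l) + Cd²⁺(aq), so Q = [Cd²⁺(aq)] / [Hg²⁺(aq)].
Isolating [Hg²⁺(aq)] in Q = 10^{−2.128} yields log [Hg²⁺(aq)] = −1.381, i.e. 0.042 M.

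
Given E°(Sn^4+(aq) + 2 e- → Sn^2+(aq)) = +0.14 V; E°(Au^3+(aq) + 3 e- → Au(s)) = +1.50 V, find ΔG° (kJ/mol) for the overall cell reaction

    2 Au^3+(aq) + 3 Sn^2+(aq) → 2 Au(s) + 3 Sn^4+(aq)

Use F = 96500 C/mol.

−787 kJ/mol

In the reaction as written Au^3+(aq) is reduced, so the Au³⁺/Au couple is the cathode and Sn⁴⁺/Sn²⁺ is the anode.
E°cell = +1.50 − (+0.14) = +1.36 V; balancing electrons gives n = 6.
ΔG° = −nFE°cell = −(6)(96500)(+1.36) J/mol = −787 kJ/mol.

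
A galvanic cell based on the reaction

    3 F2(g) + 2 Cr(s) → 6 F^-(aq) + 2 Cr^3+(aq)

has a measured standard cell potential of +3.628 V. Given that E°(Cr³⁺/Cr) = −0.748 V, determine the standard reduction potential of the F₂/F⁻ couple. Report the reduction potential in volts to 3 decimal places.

In the reaction as written the F₂/F⁻ couple is reduced (cathode) and Cr³⁺/Cr is oxidized (anode), so E°cell = E°(F₂/F⁻) − E°(Cr³⁺/Cr).
E°(F₂/F⁻) = E°cell + E°(anode) = +3.628 + (−0.748) = +2.880 V.

+2.880 V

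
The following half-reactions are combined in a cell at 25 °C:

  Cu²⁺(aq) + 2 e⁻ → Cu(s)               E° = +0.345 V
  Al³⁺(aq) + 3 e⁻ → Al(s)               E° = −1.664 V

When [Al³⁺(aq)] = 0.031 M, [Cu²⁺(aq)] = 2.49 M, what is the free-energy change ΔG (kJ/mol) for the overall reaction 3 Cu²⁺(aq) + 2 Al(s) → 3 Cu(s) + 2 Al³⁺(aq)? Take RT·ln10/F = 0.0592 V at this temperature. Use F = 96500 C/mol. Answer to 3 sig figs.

With Cu²⁺/Cu reduced at the cathode, E°cell = +0.345 − (−1.664) = +2.009 V and n = 6.
Here Q = [Al³⁺(aq)]^2 / [Cu²⁺(aq)]^3 = 6.22×10^−5 (log Q = −4.206), giving E = +2.009 − (0.0592/6)·(−4.206) = +2.0505 V.
Then ΔG = −nFE = −6 × 96500 × +2.0505 J/mol = −1190 kJ/mol.

−1190 kJ/mol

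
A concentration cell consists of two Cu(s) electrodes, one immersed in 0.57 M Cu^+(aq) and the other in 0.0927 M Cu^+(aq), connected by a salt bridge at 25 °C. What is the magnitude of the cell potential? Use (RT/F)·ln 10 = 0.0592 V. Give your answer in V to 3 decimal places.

For a concentration cell E°cell = 0, since both electrodes use the same couple.
The compartment with the higher Cu^+(aq) concentration (0.57 M) acts as the cathode; ions are reduced there and produced at the dilute (0.0927 M) anode.
With n = 1, Ecell = −(0.0592/1)·log([dilute]/[conc]) = −(0.0592/1)·log(0.0927/0.57) = +0.047 V.

0.047 V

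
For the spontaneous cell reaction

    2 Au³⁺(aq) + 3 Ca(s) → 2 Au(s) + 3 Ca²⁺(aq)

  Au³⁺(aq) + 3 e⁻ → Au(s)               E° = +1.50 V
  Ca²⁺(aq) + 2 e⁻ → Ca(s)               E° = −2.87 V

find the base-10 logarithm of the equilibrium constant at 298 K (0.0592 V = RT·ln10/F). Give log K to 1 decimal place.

log K = 442.9

The Au³⁺/Au couple is reduced (cathode); E°cell = +1.50 − (−2.87) = +4.37 V with n = 6.
At equilibrium E = 0, so log K = nE°cell / 0.0592 = (6)(+4.37) / 0.0592 = 442.9.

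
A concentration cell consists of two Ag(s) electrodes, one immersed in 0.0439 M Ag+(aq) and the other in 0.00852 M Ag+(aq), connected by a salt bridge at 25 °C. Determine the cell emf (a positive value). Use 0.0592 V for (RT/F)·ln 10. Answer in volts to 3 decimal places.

0.042 V

For a concentration cell E°cell = 0, since both electrodes use the same couple.
The compartment with the higher Ag+(aq) concentration (0.0439 M) acts as the cathode; ions are reduced there and produced at the dilute (0.00852 M) anode.
With n = 1, Ecell = −(0.0592/1)·log([dilute]/[conc]) = −(0.0592/1)·log(0.00852/0.0439) = +0.042 V.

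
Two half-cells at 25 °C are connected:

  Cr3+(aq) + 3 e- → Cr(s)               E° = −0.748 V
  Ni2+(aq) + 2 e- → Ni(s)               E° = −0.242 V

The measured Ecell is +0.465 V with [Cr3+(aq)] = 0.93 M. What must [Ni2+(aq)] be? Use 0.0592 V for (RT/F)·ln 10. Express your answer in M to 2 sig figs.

0.039 M

Ni²⁺/Ni is the cathode (higher E°); E°cell = −0.242 − (−0.748) = +0.506 V with n = 6.
From the Nernst equation, log Q = n(E° − E)/0.0592 = 6·(+0.506 − (+0.465))/0.0592 = 4.155.
The balanced reaction is 3 Ni2+(aq) + 2 Cr(s) → 3 Ni(s) + 2 Cr3+(aq), so Q = [Cr3+(aq)]^2 / [Ni2+(aq)]^3.
Isolating [Ni2+(aq)] in Q = 10^{4.155} yields log [Ni2+(aq)] = −1.406, i.e. 0.039 M.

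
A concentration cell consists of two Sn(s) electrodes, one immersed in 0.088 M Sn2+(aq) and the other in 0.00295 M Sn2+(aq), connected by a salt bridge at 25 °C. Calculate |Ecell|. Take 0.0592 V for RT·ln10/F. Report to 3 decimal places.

For a concentration cell E°cell = 0, since both electrodes use the same couple.
The compartment with the higher Sn2+(aq) concentration (0.088 M) acts as the cathode; ions are reduced there and produced at the dilute (0.00295 M) anode.
With n = 2, Ecell = −(0.0592/2)·log([dilute]/[conc]) = −(0.0592/2)·log(0.00295/0.088) = +0.044 V.

0.044 V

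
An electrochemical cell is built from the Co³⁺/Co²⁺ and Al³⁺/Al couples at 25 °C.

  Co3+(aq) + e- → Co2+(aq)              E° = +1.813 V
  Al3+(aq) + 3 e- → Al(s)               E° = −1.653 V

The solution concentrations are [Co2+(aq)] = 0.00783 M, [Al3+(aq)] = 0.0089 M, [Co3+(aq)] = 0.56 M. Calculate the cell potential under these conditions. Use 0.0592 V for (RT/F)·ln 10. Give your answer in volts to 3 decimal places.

Co³⁺/Co²⁺ is reduced (cathode, E° = +1.813 V) and Al³⁺/Al is oxidized (anode).
E°cell = +1.813 − (−1.653) = +3.466 V, with n = 3 electrons transferred.
The balanced reaction is 3 Co3+(aq) + Al(s) → 3 Co2+(aq) + Al3+(aq), so Q = ([Co2+(aq)]^3·[Al3+(aq)]) / [Co3+(aq)]^3 = 2.43×10^−8 and log Q = −7.614.
Applying E = E° − (RT ln10/nF)·log Q gives +3.466 − (0.0592/3)(−7.614) = +3.616 V.

+3.616 V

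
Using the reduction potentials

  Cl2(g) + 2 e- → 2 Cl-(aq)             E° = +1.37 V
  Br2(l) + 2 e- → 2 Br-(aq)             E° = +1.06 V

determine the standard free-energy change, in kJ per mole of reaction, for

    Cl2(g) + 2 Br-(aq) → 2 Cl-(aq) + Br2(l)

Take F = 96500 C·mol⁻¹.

−59.8 kJ/mol

In the reaction as written Cl2(g) is reduced, so the Cl₂/Cl⁻ couple is the cathode and Br₂/Br⁻ is the anode.
E°cell = +1.37 − (+1.06) = +0.31 V; balancing electrons gives n = 2.
ΔG° = −nFE°cell = −(2)(96500)(+0.31) J/mol = −59.8 kJ/mol.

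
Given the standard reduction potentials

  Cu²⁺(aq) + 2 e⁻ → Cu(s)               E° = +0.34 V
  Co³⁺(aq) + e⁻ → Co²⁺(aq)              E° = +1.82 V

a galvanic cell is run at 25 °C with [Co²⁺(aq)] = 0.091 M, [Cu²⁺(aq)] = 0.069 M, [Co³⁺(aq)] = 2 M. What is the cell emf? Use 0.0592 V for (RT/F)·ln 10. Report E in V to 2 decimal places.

+1.59 V

Co³⁺/Co²⁺ is reduced (cathode, E° = +1.82 V) and Cu²⁺/Cu is oxidized (anode).
E°cell = E°cat − E°an = +1.82 − (+0.34) = +1.48 V; n = 2.
Balancing gives 2 Co³⁺(aq) + Cu(s) → 2 Co²⁺(aq) + Cu²⁺(aq); hence Q = ([Co²⁺(aq)]^2·[Cu²⁺(aq)]) / [Co³⁺(aq)]^2 = 0.000143 (log Q = −3.845).
By the Nernst equation, E = +1.48 − (0.0592/2)·(−3.845) = +1.59 V.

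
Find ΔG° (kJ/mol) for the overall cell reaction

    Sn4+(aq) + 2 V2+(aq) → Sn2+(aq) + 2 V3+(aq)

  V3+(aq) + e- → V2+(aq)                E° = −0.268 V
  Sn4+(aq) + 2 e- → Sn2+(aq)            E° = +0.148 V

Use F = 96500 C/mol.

−80.3 kJ/mol

In the reaction as written Sn4+(aq) is reduced, so the Sn⁴⁺/Sn²⁺ couple is the cathode and V³⁺/V²⁺ is the anode.
E°cell = +0.148 − (−0.268) = +0.416 V; balancing electrons gives n = 2.
ΔG° = −nFE°cell = −(2)(96500)(+0.416) J/mol = −80.3 kJ/mol.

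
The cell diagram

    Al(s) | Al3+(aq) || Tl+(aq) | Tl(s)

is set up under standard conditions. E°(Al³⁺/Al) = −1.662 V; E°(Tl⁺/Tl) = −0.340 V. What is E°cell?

By convention the left-hand electrode in cell notation is the anode (oxidation) and the right-hand electrode is the cathode (reduction).
E°cell = E°(right) − E°(left) = −0.340 − (−1.662) = +1.322 V.

+1.322 V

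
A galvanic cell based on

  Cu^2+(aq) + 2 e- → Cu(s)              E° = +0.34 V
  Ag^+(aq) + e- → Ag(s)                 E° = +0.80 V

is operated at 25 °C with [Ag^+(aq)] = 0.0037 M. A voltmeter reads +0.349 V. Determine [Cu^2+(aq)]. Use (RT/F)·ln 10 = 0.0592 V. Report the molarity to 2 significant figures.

The Ag⁺/Ag couple has the larger reduction potential, so it is the cathode: E°cell = +0.80 − (+0.34) = +0.46 V and n = 2.
Rearranging E = E° − (0.0592/n)·log Q gives log Q = 2(+0.46 − (+0.349))/0.0592 = 3.750.
The balanced reaction is 2 Ag^+(aq) + Cu(s) → 2 Ag(s) + Cu^2+(aq), so Q = [Cu^2+(aq)] / [Ag^+(aq)]^2.
Substituting the known concentrations and solving, log [Cu^2+(aq)] = −1.114 and [Cu^2+(aq)] = 0.077 M.

0.077 M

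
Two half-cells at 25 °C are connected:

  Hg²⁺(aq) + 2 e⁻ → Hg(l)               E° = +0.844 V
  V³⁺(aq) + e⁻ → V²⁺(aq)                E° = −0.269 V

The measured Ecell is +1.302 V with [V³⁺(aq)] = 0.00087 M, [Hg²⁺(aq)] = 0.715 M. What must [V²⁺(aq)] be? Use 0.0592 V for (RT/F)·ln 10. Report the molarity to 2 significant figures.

1.6 M

Hg²⁺/Hg is the cathode (higher E°); E°cell = +0.844 − (−0.269) = +1.113 V with n = 2.
Rearranging E = E° − (0.0592/n)·log Q gives log Q = 2(+1.113 − (+1.302))/0.0592 = −6.385.
Balancing electrons gives Hg²⁺(aq) + 2 V²⁺(aq) → Hg(l) + 2 V³⁺(aq); thus Q = [V³⁺(aq)]^2 / ([Hg²⁺(aq)]·[V²⁺(aq)]^2).
Isolating [V²⁺(aq)] in Q = 10^{−6.385} yields log [V²⁺(aq)] = 0.205, i.e. 1.6 M.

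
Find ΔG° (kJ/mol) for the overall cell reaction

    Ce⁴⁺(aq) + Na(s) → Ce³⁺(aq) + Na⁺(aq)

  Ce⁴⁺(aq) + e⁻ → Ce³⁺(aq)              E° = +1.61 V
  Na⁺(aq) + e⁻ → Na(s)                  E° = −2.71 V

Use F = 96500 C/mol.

−417 kJ/mol

In the reaction as written Ce⁴⁺(aq) is reduced, so the Ce⁴⁺/Ce³⁺ couple is the cathode and Na⁺/Na is the anode.
E°cell = +1.61 − (−2.71) = +4.32 V; balancing electrons gives n = 1.
ΔG° = −nFE°cell = −(1)(96500)(+4.32) J/mol = −417 kJ/mol.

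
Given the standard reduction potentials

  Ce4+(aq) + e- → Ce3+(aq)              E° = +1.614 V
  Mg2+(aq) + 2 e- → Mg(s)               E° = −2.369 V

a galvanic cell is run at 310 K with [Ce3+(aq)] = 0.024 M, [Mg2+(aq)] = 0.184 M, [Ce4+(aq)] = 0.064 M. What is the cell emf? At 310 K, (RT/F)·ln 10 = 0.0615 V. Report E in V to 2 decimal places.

+4.03 V

The Ce⁴⁺/Ce³⁺ couple has the more positive E°, so it is the cathode; Mg²⁺/Mg is the anode.
E°cell = E°cat − E°an = +1.614 − (−2.369) = +3.983 V; n = 2.
Balancing gives 2 Ce4+(aq) + Mg(s) → 2 Ce3+(aq) + Mg2+(aq); hence Q = ([Ce3+(aq)]^2·[Mg2+(aq)]) / [Ce4+(aq)]^2 = 0.0259 (log Q = −1.587).
Applying E = E° − (RT ln10/nF)·log Q gives +3.983 − (0.0615/2)(−1.587) = +4.03 V.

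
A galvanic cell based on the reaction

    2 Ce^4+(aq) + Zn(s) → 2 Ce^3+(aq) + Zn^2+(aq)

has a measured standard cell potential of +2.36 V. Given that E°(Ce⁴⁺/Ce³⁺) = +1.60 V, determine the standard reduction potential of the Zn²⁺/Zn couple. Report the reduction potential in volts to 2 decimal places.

−0.76 V

In the reaction as written the Ce⁴⁺/Ce³⁺ couple is reduced (cathode) and Zn²⁺/Zn is oxidized (anode), so E°cell = E°(Ce⁴⁺/Ce³⁺) − E°(Zn²⁺/Zn).
E°(Zn²⁺/Zn) = E°(cathode) − E°cell = +1.60 − (+2.36) = −0.76 V.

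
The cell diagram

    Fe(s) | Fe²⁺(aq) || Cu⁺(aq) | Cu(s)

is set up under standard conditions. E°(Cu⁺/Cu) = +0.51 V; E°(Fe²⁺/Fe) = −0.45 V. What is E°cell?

+0.96 V

By convention the left-hand electrode in cell notation is the anode (oxidation) and the right-hand electrode is the cathode (reduction).
E°cell = E°(right) − E°(left) = +0.51 − (−0.45) = +0.96 V.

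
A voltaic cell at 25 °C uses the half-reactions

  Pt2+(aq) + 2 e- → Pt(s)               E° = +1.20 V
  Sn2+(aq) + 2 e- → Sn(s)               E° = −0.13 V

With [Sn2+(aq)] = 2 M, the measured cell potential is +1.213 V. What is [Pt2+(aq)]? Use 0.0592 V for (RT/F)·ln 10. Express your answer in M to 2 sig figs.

0.00022 M

Pt²⁺/Pt is the cathode (higher E°); E°cell = +1.20 − (−0.13) = +1.33 V with n = 2.
Rearranging E = E° − (0.0592/n)·log Q gives log Q = 2(+1.33 − (+1.213))/0.0592 = 3.953.
Balancing electrons gives Pt2+(aq) + Sn(s) → Pt(s) + Sn2+(aq); thus Q = [Sn2+(aq)] / [Pt2+(aq)].
Substituting the known concentrations and solving, log [Pt2+(aq)] = −3.652 and [Pt2+(aq)] = 0.00022 M.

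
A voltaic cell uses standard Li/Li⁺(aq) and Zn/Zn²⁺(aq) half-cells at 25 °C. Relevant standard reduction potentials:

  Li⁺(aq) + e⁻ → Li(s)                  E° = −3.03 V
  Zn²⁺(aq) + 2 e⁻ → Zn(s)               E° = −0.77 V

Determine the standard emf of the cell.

The Zn²⁺/Zn couple has the higher E°, so Zn ion is reduced (cathode) and Li is oxidized (anode).
E°cell = E°(cathode) − E°(anode) = −0.77 − (−3.03) = +2.26 V.

+2.26 V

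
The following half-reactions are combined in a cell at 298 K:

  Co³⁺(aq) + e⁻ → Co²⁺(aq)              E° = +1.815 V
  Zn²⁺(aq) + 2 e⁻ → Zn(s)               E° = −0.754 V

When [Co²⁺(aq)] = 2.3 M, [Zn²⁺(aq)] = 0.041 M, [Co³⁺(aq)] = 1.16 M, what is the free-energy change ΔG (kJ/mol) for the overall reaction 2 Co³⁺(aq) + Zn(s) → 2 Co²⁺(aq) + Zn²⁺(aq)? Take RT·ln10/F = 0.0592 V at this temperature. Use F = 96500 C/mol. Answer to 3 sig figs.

−500 kJ/mol

E°cell = +1.815 − (−0.754) = +2.569 V; the balanced reaction transfers n = 2 electrons.
Q = ([Co²⁺(aq)]^2·[Zn²⁺(aq)]) / [Co³⁺(aq)]^2 = 0.161, so log Q = −0.793 and E = +2.569 − (0.0592/2)(−0.793) = +2.5925 V.
Then ΔG = −nFE = −2 × 96500 × +2.5925 J/mol = −500 kJ/mol.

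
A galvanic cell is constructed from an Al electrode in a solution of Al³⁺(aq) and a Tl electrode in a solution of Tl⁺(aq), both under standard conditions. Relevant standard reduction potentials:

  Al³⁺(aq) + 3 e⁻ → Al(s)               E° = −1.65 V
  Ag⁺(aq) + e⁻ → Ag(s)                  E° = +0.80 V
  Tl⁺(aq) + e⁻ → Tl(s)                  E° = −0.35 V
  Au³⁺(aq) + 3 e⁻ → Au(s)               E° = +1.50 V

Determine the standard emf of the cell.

+1.30 V

The Tl⁺/Tl couple has the higher E°, so Tl ion is reduced (cathode) and Al is oxidized (anode).
E°cell = E°(cathode) − E°(anode) = −0.35 − (−1.65) = +1.30 V.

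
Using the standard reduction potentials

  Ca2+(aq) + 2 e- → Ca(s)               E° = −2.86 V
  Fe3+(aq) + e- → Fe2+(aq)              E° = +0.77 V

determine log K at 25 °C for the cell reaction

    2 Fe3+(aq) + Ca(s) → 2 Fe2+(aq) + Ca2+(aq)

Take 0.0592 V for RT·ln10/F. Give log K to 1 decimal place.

log K = 122.6

The Fe³⁺/Fe²⁺ couple is reduced (cathode); E°cell = +0.77 − (−2.86) = +3.63 V with n = 2.
At equilibrium E = 0, so log K = nE°cell / 0.0592 = (2)(+3.63) / 0.0592 = 122.6.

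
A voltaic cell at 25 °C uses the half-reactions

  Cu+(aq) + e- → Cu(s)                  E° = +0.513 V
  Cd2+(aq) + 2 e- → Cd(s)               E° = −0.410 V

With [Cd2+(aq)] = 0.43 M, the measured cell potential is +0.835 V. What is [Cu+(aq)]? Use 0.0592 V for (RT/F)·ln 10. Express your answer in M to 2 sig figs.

With Cu⁺/Cu at the cathode and Cd²⁺/Cd at the anode, E°cell = +0.513 − (−0.410) = +0.923 V (n = 2).
From the Nernst equation, log Q = n(E° − E)/0.0592 = 2·(+0.923 − (+0.835))/0.0592 = 2.973.
The balanced reaction is 2 Cu+(aq) + Cd(s) → 2 Cu(s) + Cd2+(aq), so Q = [Cd2+(aq)] / [Cu+(aq)]^2.
Substituting the known concentrations and solving, log [Cu+(aq)] = −1.670 and [Cu+(aq)] = 0.021 M.

0.021 M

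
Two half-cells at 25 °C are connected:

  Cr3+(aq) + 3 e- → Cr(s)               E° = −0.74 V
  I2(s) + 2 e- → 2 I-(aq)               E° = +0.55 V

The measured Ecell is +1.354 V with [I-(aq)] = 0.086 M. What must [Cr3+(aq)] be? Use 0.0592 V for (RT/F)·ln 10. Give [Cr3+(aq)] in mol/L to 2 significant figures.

The I₂/I⁻ couple has the larger reduction potential, so it is the cathode: E°cell = +0.55 − (−0.74) = +1.29 V and n = 6.
From the Nernst equation, log Q = n(E° − E)/0.0592 = 6·(+1.29 − (+1.354))/0.0592 = −6.486.
Balancing electrons gives 3 I2(s) + 2 Cr(s) → 6 I-(aq) + 2 Cr3+(aq); thus Q = [I-(aq)]^6·[Cr3+(aq)]^2.
Solving for the unknown gives log [Cr3+(aq)] = −0.046, so [Cr3+(aq)] ≈ 0.90 M.

0.90 M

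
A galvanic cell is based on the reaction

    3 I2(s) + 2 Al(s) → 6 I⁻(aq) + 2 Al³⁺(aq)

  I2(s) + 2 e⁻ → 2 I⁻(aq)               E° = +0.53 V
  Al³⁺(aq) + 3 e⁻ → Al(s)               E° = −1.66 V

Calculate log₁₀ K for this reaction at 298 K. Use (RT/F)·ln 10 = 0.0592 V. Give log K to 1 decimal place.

log K = 222.0

The I₂/I⁻ couple is reduced (cathode); E°cell = +0.53 − (−1.66) = +2.19 V with n = 6.
At equilibrium E = 0, so log K = nE°cell / 0.0592 = (6)(+2.19) / 0.0592 = 222.0.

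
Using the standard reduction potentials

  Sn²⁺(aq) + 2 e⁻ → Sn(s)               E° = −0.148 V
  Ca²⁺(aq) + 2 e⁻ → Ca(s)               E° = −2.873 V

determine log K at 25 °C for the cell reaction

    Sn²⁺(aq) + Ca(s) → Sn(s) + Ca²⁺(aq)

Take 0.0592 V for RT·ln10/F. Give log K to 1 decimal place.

log K = 92.1

The Sn²⁺/Sn couple is reduced (cathode); E°cell = −0.148 − (−2.873) = +2.725 V with n = 2.
At equilibrium E = 0, so log K = nE°cell / 0.0592 = (2)(+2.725) / 0.0592 = 92.1.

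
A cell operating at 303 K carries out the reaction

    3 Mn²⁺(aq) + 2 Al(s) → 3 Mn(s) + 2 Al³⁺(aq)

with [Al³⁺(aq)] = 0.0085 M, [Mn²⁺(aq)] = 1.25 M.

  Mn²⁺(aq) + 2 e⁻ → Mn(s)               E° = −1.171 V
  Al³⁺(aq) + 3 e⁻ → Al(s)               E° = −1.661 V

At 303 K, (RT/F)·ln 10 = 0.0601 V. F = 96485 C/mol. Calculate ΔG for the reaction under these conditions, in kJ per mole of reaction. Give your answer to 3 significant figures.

−309 kJ/mol

E°cell = −1.171 − (−1.661) = +0.490 V; the balanced reaction transfers n = 6 electrons.
Q = [Al³⁺(aq)]^2 / [Mn²⁺(aq)]^3 = 3.7×10^−5, so log Q = −4.432 and E = +0.490 − (0.0601/6)(−4.432) = +0.5344 V.
Finally ΔG = −nFE = −(6)(96485 C/mol)(+0.5344 V) = −309 kJ/mol.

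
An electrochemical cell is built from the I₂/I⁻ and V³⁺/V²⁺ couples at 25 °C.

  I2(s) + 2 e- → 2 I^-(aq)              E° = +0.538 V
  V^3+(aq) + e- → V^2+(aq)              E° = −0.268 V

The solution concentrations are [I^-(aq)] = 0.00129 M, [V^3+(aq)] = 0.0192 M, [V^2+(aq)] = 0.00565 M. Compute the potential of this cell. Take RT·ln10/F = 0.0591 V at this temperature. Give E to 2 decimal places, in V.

+0.95 V

I₂/I⁻ is reduced (cathode, E° = +0.538 V) and V³⁺/V²⁺ is oxidized (anode).
E°cell = +0.538 − (−0.268) = +0.806 V, with n = 2 electrons transferred.
For the overall reaction I2(s) + 2 V^2+(aq) → 2 I^-(aq) + 2 V^3+(aq), Q = ([I^-(aq)]^2·[V^3+(aq)]^2) / [V^2+(aq)]^2 = 1.92×10^−5, giving log Q = −4.716.
E = E° − (0.0591/n)·log Q = +0.806 − (0.0591/2)(−4.716) = +0.95 V.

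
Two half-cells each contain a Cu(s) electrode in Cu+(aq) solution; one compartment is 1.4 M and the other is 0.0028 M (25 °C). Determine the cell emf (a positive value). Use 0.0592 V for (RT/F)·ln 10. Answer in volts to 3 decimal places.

0.160 V

For a concentration cell E°cell = 0, since both electrodes use the same couple.
The compartment with the higher Cu+(aq) concentration (1.4 M) acts as the cathode; ions are reduced there and produced at the dilute (0.0028 M) anode.
With n = 1, Ecell = −(0.0592/1)·log([dilute]/[conc]) = −(0.0592/1)·log(0.0028/1.4) = +0.160 V.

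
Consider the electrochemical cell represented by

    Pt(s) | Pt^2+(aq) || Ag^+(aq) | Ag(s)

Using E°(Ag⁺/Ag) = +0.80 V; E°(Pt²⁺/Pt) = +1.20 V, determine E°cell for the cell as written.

−0.40 V

By convention the left-hand electrode in cell notation is the anode (oxidation) and the right-hand electrode is the cathode (reduction).
E°cell = E°(right) − E°(left) = +0.80 − (+1.20) = −0.40 V.
The negative sign shows that, as written, the cell would require an external voltage to drive the reaction.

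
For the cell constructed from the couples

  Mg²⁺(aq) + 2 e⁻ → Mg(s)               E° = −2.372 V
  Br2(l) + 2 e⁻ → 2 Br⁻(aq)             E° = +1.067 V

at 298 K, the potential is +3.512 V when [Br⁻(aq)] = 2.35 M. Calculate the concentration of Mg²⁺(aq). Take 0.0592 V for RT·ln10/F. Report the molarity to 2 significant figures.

0.00062 M

Br₂/Br⁻ is the cathode (higher E°); E°cell = +1.067 − (−2.372) = +3.439 V with n = 2.
Rearranging E = E° − (0.0592/n)·log Q gives log Q = 2(+3.439 − (+3.512))/0.0592 = −2.466.
Balancing electrons gives Br2(l) + Mg(s) → 2 Br⁻(aq) + Mg²⁺(aq); thus Q = [Br⁻(aq)]^2·[Mg²⁺(aq)].
Substituting the known concentrations and solving, log [Mg²⁺(aq)] = −3.208 and [Mg²⁺(aq)] = 0.00062 M.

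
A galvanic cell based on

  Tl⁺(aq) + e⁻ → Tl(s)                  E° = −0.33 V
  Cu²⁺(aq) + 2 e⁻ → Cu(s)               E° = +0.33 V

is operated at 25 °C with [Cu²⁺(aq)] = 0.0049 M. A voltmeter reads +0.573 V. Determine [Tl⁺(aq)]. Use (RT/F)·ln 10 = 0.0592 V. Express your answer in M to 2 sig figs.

With Cu²⁺/Cu at the cathode and Tl⁺/Tl at the anode, E°cell = +0.33 − (−0.33) = +0.66 V (n = 2).
Rearranging E = E° − (0.0592/n)·log Q gives log Q = 2(+0.66 − (+0.573))/0.0592 = 2.939.
Balancing electrons gives Cu²⁺(aq) + 2 Tl(s) → Cu(s) + 2 Tl⁺(aq); thus Q = [Tl⁺(aq)]^2 / [Cu²⁺(aq)].
Substituting the known concentrations and solving, log [Tl⁺(aq)] = 0.315 and [Tl⁺(aq)] = 2.1 M.

2.1 M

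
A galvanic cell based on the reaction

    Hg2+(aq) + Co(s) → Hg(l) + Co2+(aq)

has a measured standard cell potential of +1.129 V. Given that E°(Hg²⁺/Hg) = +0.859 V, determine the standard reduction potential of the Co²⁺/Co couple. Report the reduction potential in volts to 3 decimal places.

−0.270 V

In the reaction as written the Hg²⁺/Hg couple is reduced (cathode) and Co²⁺/Co is oxidized (anode), so E°cell = E°(Hg²⁺/Hg) − E°(Co²⁺/Co).
E°(Co²⁺/Co) = E°(cathode) − E°cell = +0.859 − (+1.129) = −0.270 V.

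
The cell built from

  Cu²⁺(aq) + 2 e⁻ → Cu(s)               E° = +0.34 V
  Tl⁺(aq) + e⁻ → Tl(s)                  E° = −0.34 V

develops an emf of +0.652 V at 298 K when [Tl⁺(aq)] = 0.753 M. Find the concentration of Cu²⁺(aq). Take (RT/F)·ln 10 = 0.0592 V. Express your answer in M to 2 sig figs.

With Cu²⁺/Cu at the cathode and Tl⁺/Tl at the anode, E°cell = +0.34 − (−0.34) = +0.68 V (n = 2).
From the Nernst equation, log Q = n(E° − E)/0.0592 = 2·(+0.68 − (+0.652))/0.0592 = 0.946.
The balanced reaction is Cu²⁺(aq) + 2 Tl(s) → Cu(s) + 2 Tl⁺(aq), so Q = [Tl⁺(aq)]^2 / [Cu²⁺(aq)].
Isolating [Cu²⁺(aq)] in Q = 10^{0.946} yields log [Cu²⁺(aq)] = −1.192, i.e. 0.064 M.

0.064 M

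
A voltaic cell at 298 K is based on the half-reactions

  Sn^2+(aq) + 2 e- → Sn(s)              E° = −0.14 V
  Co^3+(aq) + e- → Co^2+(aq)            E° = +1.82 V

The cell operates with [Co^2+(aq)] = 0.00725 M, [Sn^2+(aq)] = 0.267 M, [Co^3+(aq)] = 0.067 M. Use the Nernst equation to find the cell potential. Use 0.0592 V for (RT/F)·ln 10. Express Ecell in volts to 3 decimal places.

Since E°(Co³⁺/Co²⁺) > E°(Sn²⁺/Sn), Co³⁺/Co²⁺ serves as the cathode.
The standard potential is +1.82 − (−0.14) = +1.96 V and the balanced reaction transfers n = 2 electrons.
For the overall reaction 2 Co^3+(aq) + Sn(s) → 2 Co^2+(aq) + Sn^2+(aq), Q = ([Co^2+(aq)]^2·[Sn^2+(aq)]) / [Co^3+(aq)]^2 = 0.00313, giving log Q = −2.505.
Applying E = E° − (RT ln10/nF)·log Q gives +1.96 − (0.0592/2)(−2.505) = +2.034 V.

+2.034 V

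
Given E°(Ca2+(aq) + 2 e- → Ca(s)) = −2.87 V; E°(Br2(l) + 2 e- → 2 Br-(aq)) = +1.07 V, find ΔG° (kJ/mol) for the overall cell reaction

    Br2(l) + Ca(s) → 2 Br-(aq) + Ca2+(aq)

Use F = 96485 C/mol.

−760 kJ/mol

In the reaction as written Br2(l) is reduced, so the Br₂/Br⁻ couple is the cathode and Ca²⁺/Ca is the anode.
E°cell = +1.07 − (−2.87) = +3.94 V; balancing electrons gives n = 2.
ΔG° = −nFE°cell = −(2)(96485)(+3.94) J/mol = −760 kJ/mol.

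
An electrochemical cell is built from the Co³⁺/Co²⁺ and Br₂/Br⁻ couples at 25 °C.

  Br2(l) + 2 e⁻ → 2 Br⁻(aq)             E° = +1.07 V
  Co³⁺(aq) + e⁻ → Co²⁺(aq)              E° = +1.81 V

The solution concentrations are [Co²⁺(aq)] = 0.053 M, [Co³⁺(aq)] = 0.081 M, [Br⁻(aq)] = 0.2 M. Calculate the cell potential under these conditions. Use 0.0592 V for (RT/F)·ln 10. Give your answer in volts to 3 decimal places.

+0.710 V

The Co³⁺/Co²⁺ couple has the more positive E°, so it is the cathode; Br₂/Br⁻ is the anode.
The standard potential is +1.81 − (+1.07) = +0.74 V and the balanced reaction transfers n = 2 electrons.
The balanced reaction is 2 Co³⁺(aq) + 2 Br⁻(aq) → 2 Co²⁺(aq) + Br2(l), so Q = [Co²⁺(aq)]^2 / ([Co³⁺(aq)]^2·[Br⁻(aq)]^2) = 10.7 and log Q = 1.030.
Applying E = E° − (RT ln10/nF)·log Q gives +0.74 − (0.0592/2)(1.030) = +0.710 V.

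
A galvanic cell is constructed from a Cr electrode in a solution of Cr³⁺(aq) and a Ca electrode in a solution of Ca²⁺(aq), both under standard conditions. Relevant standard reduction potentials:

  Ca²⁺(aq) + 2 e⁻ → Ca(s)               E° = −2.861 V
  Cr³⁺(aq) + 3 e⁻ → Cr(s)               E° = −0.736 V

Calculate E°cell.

The Cr³⁺/Cr couple has the higher E°, so Cr ion is reduced (cathode) and Ca is oxidized (anode).
E°cell = E°(cathode) − E°(anode) = −0.736 − (−2.861) = +2.125 V.

+2.125 V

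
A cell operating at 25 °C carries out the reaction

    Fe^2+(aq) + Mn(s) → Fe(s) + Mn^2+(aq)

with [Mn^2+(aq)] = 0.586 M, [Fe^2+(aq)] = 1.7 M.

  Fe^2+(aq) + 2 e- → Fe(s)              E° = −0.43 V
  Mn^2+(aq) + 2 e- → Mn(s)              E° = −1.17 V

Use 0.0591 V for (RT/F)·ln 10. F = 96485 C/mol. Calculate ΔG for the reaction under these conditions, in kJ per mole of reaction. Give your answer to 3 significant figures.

With Fe²⁺/Fe reduced at the cathode, E°cell = −0.43 − (−1.17) = +0.74 V and n = 2.
Q = [Mn^2+(aq)] / [Fe^2+(aq)] = 0.345, so log Q = −0.463 and E = +0.74 − (0.0591/2)(−0.463) = +0.7537 V.
ΔG = −nFE = −(2)(96485)(+0.7537) J/mol = −145 kJ/mol.

−145 kJ/mol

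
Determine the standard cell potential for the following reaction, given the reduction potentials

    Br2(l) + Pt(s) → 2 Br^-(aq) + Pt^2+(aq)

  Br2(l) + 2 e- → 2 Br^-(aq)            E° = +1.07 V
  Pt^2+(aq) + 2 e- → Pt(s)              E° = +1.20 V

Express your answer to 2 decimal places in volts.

−0.13 V

Br2(l) gains electrons, so the Br₂/Br⁻ couple is the cathode; the Pt²⁺/Pt couple is the anode.
E°cell = E°(cathode) − E°(anode) = +1.07 − (+1.20) = −0.13 V.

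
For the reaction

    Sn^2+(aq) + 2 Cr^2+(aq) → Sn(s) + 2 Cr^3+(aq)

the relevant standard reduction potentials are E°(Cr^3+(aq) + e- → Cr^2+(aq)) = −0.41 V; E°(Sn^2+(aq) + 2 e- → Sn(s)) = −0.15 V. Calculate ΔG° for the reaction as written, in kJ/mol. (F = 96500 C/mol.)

−50.2 kJ/mol

In the reaction as written Sn^2+(aq) is reduced, so the Sn²⁺/Sn couple is the cathode and Cr³⁺/Cr²⁺ is the anode.
E°cell = −0.15 − (−0.41) = +0.26 V; balancing electrons gives n = 2.
ΔG° = −nFE°cell = −(2)(96500)(+0.26) J/mol = −50.2 kJ/mol.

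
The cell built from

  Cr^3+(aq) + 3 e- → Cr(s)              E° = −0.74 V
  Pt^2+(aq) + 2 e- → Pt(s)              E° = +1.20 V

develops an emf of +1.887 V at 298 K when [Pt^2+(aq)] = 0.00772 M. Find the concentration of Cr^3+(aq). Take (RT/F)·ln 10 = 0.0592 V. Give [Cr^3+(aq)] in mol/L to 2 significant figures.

0.33 M

Pt²⁺/Pt is the cathode (higher E°); E°cell = +1.20 − (−0.74) = +1.94 V with n = 6.
Rearranging E = E° − (0.0592/n)·log Q gives log Q = 6(+1.94 − (+1.887))/0.0592 = 5.372.
Balancing electrons gives 3 Pt^2+(aq) + 2 Cr(s) → 3 Pt(s) + 2 Cr^3+(aq); thus Q = [Cr^3+(aq)]^2 / [Pt^2+(aq)]^3.
Isolating [Cr^3+(aq)] in Q = 10^{5.372} yields log [Cr^3+(aq)] = −0.483, i.e. 0.33 M.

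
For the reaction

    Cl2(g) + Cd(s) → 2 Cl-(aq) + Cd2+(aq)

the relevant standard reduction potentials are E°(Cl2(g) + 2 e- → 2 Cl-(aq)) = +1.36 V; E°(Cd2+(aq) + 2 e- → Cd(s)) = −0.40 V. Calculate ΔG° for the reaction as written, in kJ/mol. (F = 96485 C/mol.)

−340 kJ/mol

In the reaction as written Cl2(g) is reduced, so the Cl₂/Cl⁻ couple is the cathode and Cd²⁺/Cd is the anode.
E°cell = +1.36 − (−0.40) = +1.76 V; balancing electrons gives n = 2.
ΔG° = −nFE°cell = −(2)(96485)(+1.76) J/mol = −340 kJ/mol.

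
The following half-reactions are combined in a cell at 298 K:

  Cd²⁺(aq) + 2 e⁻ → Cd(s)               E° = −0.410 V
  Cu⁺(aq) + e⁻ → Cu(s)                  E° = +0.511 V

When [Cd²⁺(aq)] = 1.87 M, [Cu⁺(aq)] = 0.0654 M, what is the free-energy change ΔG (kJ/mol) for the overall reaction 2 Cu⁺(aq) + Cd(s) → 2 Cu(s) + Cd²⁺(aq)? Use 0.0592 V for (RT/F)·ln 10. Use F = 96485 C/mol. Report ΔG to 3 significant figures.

The standard cell potential is +0.511 − (−0.410) = +0.921 V, with n = 2 electrons in the balanced equation.
The reaction quotient is [Cd²⁺(aq)] / [Cu⁺(aq)]^2 = 437; by Nernst, E = +0.921 − (0.0592/2)(2.641) = +0.8428 V.
ΔG = −nFE = −(2)(96485)(+0.8428) J/mol = −163 kJ/mol.

−163 kJ/mol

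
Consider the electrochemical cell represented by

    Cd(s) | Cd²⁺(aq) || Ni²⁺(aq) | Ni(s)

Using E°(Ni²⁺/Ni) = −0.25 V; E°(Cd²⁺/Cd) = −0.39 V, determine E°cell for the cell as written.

+0.14 V

By convention the left-hand electrode in cell notation is the anode (oxidation) and the right-hand electrode is the cathode (reduction).
E°cell = E°(right) − E°(left) = −0.25 − (−0.39) = +0.14 V.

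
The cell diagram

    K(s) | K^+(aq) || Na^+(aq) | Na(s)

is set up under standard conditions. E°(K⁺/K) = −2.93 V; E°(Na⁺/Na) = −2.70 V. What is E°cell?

+0.23 V

By convention the left-hand electrode in cell notation is the anode (oxidation) and the right-hand electrode is the cathode (reduction).
E°cell = E°(right) − E°(left) = −2.70 − (−2.93) = +0.23 V.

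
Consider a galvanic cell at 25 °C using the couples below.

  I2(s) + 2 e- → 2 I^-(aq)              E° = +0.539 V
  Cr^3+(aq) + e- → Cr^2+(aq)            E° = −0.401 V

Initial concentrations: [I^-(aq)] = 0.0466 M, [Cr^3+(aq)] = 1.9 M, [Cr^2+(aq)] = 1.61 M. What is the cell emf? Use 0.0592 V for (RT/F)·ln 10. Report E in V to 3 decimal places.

+1.015 V

The I₂/I⁻ couple has the more positive E°, so it is the cathode; Cr³⁺/Cr²⁺ is the anode.
E°cell = E°cat − E°an = +0.539 − (−0.401) = +0.940 V; n = 2.
Balancing gives I2(s) + 2 Cr^2+(aq) → 2 I^-(aq) + 2 Cr^3+(aq); hence Q = ([I^-(aq)]^2·[Cr^3+(aq)]^2) / [Cr^2+(aq)]^2 = 0.00302 (log Q = −2.519).
E = E° − (0.0592/n)·log Q = +0.940 − (0.0592/2)(−2.519) = +1.015 V.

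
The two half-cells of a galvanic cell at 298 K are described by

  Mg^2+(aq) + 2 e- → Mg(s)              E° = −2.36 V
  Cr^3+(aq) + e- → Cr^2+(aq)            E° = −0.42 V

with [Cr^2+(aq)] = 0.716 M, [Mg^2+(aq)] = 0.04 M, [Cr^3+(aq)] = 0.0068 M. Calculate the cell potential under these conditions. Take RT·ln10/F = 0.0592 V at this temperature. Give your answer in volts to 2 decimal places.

+1.86 V

Since E°(Cr³⁺/Cr²⁺) > E°(Mg²⁺/Mg), Cr³⁺/Cr²⁺ serves as the cathode.
E°cell = E°cat − E°an = −0.42 − (−2.36) = +1.94 V; n = 2.
The balanced reaction is 2 Cr^3+(aq) + Mg(s) → 2 Cr^2+(aq) + Mg^2+(aq), so Q = ([Cr^2+(aq)]^2·[Mg^2+(aq)]) / [Cr^3+(aq)]^2 = 443 and log Q = 2.647.
E = E° − (0.0592/n)·log Q = +1.94 − (0.0592/2)(2.647) = +1.86 V.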